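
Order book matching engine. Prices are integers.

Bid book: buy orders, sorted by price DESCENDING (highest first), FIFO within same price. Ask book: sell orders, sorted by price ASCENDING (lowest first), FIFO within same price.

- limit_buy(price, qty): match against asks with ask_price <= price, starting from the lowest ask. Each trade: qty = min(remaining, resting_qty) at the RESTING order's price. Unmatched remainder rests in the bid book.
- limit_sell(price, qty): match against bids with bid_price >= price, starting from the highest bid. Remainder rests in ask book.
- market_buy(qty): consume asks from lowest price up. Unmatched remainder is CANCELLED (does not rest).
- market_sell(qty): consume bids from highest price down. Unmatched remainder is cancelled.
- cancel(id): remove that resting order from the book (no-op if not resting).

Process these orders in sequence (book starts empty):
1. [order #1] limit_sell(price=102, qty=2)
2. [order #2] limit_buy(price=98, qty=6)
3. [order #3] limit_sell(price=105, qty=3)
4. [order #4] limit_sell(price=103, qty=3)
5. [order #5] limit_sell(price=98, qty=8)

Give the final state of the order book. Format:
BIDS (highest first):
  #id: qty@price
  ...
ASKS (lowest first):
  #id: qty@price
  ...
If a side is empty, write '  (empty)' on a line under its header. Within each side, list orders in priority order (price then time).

After op 1 [order #1] limit_sell(price=102, qty=2): fills=none; bids=[-] asks=[#1:2@102]
After op 2 [order #2] limit_buy(price=98, qty=6): fills=none; bids=[#2:6@98] asks=[#1:2@102]
After op 3 [order #3] limit_sell(price=105, qty=3): fills=none; bids=[#2:6@98] asks=[#1:2@102 #3:3@105]
After op 4 [order #4] limit_sell(price=103, qty=3): fills=none; bids=[#2:6@98] asks=[#1:2@102 #4:3@103 #3:3@105]
After op 5 [order #5] limit_sell(price=98, qty=8): fills=#2x#5:6@98; bids=[-] asks=[#5:2@98 #1:2@102 #4:3@103 #3:3@105]

Answer: BIDS (highest first):
  (empty)
ASKS (lowest first):
  #5: 2@98
  #1: 2@102
  #4: 3@103
  #3: 3@105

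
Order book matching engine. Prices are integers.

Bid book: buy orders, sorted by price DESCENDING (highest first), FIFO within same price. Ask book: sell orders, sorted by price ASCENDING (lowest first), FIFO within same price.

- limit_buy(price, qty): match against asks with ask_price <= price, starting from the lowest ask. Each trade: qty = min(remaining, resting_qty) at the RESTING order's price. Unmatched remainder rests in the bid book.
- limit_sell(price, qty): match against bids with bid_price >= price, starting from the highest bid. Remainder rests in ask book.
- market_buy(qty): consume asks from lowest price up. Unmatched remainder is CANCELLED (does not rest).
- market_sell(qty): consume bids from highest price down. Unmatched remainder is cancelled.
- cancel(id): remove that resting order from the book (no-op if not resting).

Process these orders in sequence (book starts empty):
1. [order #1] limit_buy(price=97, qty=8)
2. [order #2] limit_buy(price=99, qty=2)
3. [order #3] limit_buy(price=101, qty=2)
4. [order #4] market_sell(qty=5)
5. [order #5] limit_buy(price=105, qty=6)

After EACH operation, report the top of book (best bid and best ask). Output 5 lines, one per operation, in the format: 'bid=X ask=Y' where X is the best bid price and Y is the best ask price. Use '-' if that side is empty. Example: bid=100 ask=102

After op 1 [order #1] limit_buy(price=97, qty=8): fills=none; bids=[#1:8@97] asks=[-]
After op 2 [order #2] limit_buy(price=99, qty=2): fills=none; bids=[#2:2@99 #1:8@97] asks=[-]
After op 3 [order #3] limit_buy(price=101, qty=2): fills=none; bids=[#3:2@101 #2:2@99 #1:8@97] asks=[-]
After op 4 [order #4] market_sell(qty=5): fills=#3x#4:2@101 #2x#4:2@99 #1x#4:1@97; bids=[#1:7@97] asks=[-]
After op 5 [order #5] limit_buy(price=105, qty=6): fills=none; bids=[#5:6@105 #1:7@97] asks=[-]

Answer: bid=97 ask=-
bid=99 ask=-
bid=101 ask=-
bid=97 ask=-
bid=105 ask=-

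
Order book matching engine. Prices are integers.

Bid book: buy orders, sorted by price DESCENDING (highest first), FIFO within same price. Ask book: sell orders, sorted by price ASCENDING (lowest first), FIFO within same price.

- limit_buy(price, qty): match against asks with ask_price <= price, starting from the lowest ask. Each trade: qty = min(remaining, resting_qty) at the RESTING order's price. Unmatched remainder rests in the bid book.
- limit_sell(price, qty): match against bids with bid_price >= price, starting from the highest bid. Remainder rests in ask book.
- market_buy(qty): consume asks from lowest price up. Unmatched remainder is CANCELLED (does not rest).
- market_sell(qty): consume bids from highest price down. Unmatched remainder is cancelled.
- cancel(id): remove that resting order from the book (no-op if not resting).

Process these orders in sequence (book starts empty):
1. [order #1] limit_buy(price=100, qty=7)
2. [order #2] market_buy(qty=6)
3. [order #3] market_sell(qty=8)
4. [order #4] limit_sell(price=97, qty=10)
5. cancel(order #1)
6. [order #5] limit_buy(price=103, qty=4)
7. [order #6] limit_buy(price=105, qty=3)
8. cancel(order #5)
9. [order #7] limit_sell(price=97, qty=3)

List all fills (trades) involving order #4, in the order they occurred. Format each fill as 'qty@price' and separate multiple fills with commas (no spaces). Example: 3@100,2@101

After op 1 [order #1] limit_buy(price=100, qty=7): fills=none; bids=[#1:7@100] asks=[-]
After op 2 [order #2] market_buy(qty=6): fills=none; bids=[#1:7@100] asks=[-]
After op 3 [order #3] market_sell(qty=8): fills=#1x#3:7@100; bids=[-] asks=[-]
After op 4 [order #4] limit_sell(price=97, qty=10): fills=none; bids=[-] asks=[#4:10@97]
After op 5 cancel(order #1): fills=none; bids=[-] asks=[#4:10@97]
After op 6 [order #5] limit_buy(price=103, qty=4): fills=#5x#4:4@97; bids=[-] asks=[#4:6@97]
After op 7 [order #6] limit_buy(price=105, qty=3): fills=#6x#4:3@97; bids=[-] asks=[#4:3@97]
After op 8 cancel(order #5): fills=none; bids=[-] asks=[#4:3@97]
After op 9 [order #7] limit_sell(price=97, qty=3): fills=none; bids=[-] asks=[#4:3@97 #7:3@97]

Answer: 4@97,3@97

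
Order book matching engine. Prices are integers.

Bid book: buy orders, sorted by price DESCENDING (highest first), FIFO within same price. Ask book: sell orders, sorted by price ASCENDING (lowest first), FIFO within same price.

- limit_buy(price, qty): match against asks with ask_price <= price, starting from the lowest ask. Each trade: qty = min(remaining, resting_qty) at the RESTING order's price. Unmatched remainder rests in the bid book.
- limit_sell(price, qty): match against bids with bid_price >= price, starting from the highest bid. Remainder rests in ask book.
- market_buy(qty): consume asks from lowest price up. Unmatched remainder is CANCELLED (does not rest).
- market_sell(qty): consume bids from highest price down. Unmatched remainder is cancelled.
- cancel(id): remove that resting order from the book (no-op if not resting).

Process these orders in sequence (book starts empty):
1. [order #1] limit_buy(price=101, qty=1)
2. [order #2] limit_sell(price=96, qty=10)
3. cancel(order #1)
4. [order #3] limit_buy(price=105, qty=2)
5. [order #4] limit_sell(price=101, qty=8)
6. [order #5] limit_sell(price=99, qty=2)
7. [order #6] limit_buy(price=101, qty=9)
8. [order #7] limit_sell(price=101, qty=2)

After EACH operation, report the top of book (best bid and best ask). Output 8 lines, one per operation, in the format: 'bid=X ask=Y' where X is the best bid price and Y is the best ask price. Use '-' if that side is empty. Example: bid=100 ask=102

Answer: bid=101 ask=-
bid=- ask=96
bid=- ask=96
bid=- ask=96
bid=- ask=96
bid=- ask=96
bid=- ask=101
bid=- ask=101

Derivation:
After op 1 [order #1] limit_buy(price=101, qty=1): fills=none; bids=[#1:1@101] asks=[-]
After op 2 [order #2] limit_sell(price=96, qty=10): fills=#1x#2:1@101; bids=[-] asks=[#2:9@96]
After op 3 cancel(order #1): fills=none; bids=[-] asks=[#2:9@96]
After op 4 [order #3] limit_buy(price=105, qty=2): fills=#3x#2:2@96; bids=[-] asks=[#2:7@96]
After op 5 [order #4] limit_sell(price=101, qty=8): fills=none; bids=[-] asks=[#2:7@96 #4:8@101]
After op 6 [order #5] limit_sell(price=99, qty=2): fills=none; bids=[-] asks=[#2:7@96 #5:2@99 #4:8@101]
After op 7 [order #6] limit_buy(price=101, qty=9): fills=#6x#2:7@96 #6x#5:2@99; bids=[-] asks=[#4:8@101]
After op 8 [order #7] limit_sell(price=101, qty=2): fills=none; bids=[-] asks=[#4:8@101 #7:2@101]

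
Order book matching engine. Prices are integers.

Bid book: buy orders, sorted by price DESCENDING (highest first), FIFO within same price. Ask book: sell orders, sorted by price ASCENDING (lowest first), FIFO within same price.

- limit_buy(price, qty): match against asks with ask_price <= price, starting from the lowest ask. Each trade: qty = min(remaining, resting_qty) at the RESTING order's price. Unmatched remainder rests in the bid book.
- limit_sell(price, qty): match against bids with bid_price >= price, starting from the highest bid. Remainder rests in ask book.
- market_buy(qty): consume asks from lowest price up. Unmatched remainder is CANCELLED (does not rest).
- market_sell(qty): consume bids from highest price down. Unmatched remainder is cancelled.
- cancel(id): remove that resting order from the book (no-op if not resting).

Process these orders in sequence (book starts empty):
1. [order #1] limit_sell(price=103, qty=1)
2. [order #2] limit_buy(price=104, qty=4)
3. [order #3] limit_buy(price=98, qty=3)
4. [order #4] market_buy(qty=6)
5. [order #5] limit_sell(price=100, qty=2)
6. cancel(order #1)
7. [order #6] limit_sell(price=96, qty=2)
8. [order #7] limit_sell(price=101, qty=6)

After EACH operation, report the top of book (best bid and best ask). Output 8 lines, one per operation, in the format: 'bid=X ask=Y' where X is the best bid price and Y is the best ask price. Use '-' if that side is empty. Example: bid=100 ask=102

Answer: bid=- ask=103
bid=104 ask=-
bid=104 ask=-
bid=104 ask=-
bid=104 ask=-
bid=104 ask=-
bid=98 ask=-
bid=98 ask=101

Derivation:
After op 1 [order #1] limit_sell(price=103, qty=1): fills=none; bids=[-] asks=[#1:1@103]
After op 2 [order #2] limit_buy(price=104, qty=4): fills=#2x#1:1@103; bids=[#2:3@104] asks=[-]
After op 3 [order #3] limit_buy(price=98, qty=3): fills=none; bids=[#2:3@104 #3:3@98] asks=[-]
After op 4 [order #4] market_buy(qty=6): fills=none; bids=[#2:3@104 #3:3@98] asks=[-]
After op 5 [order #5] limit_sell(price=100, qty=2): fills=#2x#5:2@104; bids=[#2:1@104 #3:3@98] asks=[-]
After op 6 cancel(order #1): fills=none; bids=[#2:1@104 #3:3@98] asks=[-]
After op 7 [order #6] limit_sell(price=96, qty=2): fills=#2x#6:1@104 #3x#6:1@98; bids=[#3:2@98] asks=[-]
After op 8 [order #7] limit_sell(price=101, qty=6): fills=none; bids=[#3:2@98] asks=[#7:6@101]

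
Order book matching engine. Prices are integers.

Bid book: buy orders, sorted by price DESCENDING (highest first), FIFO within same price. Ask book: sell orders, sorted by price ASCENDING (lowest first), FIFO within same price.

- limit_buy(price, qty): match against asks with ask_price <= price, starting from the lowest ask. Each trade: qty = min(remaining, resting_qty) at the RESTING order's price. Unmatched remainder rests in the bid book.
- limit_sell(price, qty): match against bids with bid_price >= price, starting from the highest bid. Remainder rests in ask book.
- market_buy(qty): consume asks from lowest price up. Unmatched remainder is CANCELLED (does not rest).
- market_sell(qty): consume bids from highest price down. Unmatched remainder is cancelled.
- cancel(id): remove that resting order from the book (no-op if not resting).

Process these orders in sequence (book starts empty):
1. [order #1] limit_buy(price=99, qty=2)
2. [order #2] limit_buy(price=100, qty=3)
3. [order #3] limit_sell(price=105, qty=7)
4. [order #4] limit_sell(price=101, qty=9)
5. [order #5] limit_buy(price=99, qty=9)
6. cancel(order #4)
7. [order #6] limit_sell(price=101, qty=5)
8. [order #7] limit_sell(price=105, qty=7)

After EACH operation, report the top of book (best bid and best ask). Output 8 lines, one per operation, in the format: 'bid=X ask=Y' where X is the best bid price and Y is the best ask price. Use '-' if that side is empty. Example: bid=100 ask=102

Answer: bid=99 ask=-
bid=100 ask=-
bid=100 ask=105
bid=100 ask=101
bid=100 ask=101
bid=100 ask=105
bid=100 ask=101
bid=100 ask=101

Derivation:
After op 1 [order #1] limit_buy(price=99, qty=2): fills=none; bids=[#1:2@99] asks=[-]
After op 2 [order #2] limit_buy(price=100, qty=3): fills=none; bids=[#2:3@100 #1:2@99] asks=[-]
After op 3 [order #3] limit_sell(price=105, qty=7): fills=none; bids=[#2:3@100 #1:2@99] asks=[#3:7@105]
After op 4 [order #4] limit_sell(price=101, qty=9): fills=none; bids=[#2:3@100 #1:2@99] asks=[#4:9@101 #3:7@105]
After op 5 [order #5] limit_buy(price=99, qty=9): fills=none; bids=[#2:3@100 #1:2@99 #5:9@99] asks=[#4:9@101 #3:7@105]
After op 6 cancel(order #4): fills=none; bids=[#2:3@100 #1:2@99 #5:9@99] asks=[#3:7@105]
After op 7 [order #6] limit_sell(price=101, qty=5): fills=none; bids=[#2:3@100 #1:2@99 #5:9@99] asks=[#6:5@101 #3:7@105]
After op 8 [order #7] limit_sell(price=105, qty=7): fills=none; bids=[#2:3@100 #1:2@99 #5:9@99] asks=[#6:5@101 #3:7@105 #7:7@105]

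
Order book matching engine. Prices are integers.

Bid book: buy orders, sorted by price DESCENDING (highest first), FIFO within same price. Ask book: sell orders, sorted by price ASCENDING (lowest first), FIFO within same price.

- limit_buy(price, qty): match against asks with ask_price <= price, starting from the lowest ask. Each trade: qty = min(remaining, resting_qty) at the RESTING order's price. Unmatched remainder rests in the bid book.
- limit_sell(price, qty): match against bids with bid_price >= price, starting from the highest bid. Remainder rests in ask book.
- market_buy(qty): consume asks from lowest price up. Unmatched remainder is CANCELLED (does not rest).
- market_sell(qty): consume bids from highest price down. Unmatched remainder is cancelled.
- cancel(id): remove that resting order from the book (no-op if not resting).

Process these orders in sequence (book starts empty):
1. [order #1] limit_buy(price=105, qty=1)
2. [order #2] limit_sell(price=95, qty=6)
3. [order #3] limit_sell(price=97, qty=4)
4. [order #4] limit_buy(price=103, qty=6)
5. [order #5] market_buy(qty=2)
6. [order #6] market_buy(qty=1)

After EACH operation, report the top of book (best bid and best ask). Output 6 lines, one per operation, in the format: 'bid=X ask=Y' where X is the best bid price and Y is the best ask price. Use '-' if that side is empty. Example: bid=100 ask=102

After op 1 [order #1] limit_buy(price=105, qty=1): fills=none; bids=[#1:1@105] asks=[-]
After op 2 [order #2] limit_sell(price=95, qty=6): fills=#1x#2:1@105; bids=[-] asks=[#2:5@95]
After op 3 [order #3] limit_sell(price=97, qty=4): fills=none; bids=[-] asks=[#2:5@95 #3:4@97]
After op 4 [order #4] limit_buy(price=103, qty=6): fills=#4x#2:5@95 #4x#3:1@97; bids=[-] asks=[#3:3@97]
After op 5 [order #5] market_buy(qty=2): fills=#5x#3:2@97; bids=[-] asks=[#3:1@97]
After op 6 [order #6] market_buy(qty=1): fills=#6x#3:1@97; bids=[-] asks=[-]

Answer: bid=105 ask=-
bid=- ask=95
bid=- ask=95
bid=- ask=97
bid=- ask=97
bid=- ask=-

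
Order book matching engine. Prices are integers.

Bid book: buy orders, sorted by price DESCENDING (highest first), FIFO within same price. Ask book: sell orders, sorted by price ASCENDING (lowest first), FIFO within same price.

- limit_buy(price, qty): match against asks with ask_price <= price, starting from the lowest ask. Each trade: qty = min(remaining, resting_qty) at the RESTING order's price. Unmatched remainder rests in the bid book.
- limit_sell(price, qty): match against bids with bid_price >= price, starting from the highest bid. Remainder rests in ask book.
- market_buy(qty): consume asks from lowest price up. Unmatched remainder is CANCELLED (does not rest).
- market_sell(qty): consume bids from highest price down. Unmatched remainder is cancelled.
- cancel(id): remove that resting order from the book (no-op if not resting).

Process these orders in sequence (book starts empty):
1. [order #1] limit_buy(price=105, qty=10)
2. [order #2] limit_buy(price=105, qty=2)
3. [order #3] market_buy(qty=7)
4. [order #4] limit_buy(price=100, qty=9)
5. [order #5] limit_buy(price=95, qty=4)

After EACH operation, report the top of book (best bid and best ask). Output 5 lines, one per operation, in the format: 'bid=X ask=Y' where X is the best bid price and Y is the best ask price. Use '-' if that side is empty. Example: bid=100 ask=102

Answer: bid=105 ask=-
bid=105 ask=-
bid=105 ask=-
bid=105 ask=-
bid=105 ask=-

Derivation:
After op 1 [order #1] limit_buy(price=105, qty=10): fills=none; bids=[#1:10@105] asks=[-]
After op 2 [order #2] limit_buy(price=105, qty=2): fills=none; bids=[#1:10@105 #2:2@105] asks=[-]
After op 3 [order #3] market_buy(qty=7): fills=none; bids=[#1:10@105 #2:2@105] asks=[-]
After op 4 [order #4] limit_buy(price=100, qty=9): fills=none; bids=[#1:10@105 #2:2@105 #4:9@100] asks=[-]
After op 5 [order #5] limit_buy(price=95, qty=4): fills=none; bids=[#1:10@105 #2:2@105 #4:9@100 #5:4@95] asks=[-]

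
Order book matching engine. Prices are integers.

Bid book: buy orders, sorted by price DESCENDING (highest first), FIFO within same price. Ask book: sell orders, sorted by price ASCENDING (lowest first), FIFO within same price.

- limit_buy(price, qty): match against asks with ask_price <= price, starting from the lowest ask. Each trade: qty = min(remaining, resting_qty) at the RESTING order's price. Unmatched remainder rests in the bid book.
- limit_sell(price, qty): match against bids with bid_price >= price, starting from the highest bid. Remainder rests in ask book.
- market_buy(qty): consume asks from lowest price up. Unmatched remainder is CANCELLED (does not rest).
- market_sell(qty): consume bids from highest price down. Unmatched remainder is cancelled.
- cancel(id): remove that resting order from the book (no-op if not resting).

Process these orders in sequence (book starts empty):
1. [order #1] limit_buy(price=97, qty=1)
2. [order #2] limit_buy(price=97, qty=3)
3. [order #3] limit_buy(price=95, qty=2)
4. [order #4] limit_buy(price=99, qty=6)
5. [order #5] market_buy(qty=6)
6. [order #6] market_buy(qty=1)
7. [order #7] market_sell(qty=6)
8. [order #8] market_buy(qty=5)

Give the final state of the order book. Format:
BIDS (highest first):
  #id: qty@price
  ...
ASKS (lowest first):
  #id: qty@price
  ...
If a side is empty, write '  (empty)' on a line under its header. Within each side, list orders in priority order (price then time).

Answer: BIDS (highest first):
  #1: 1@97
  #2: 3@97
  #3: 2@95
ASKS (lowest first):
  (empty)

Derivation:
After op 1 [order #1] limit_buy(price=97, qty=1): fills=none; bids=[#1:1@97] asks=[-]
After op 2 [order #2] limit_buy(price=97, qty=3): fills=none; bids=[#1:1@97 #2:3@97] asks=[-]
After op 3 [order #3] limit_buy(price=95, qty=2): fills=none; bids=[#1:1@97 #2:3@97 #3:2@95] asks=[-]
After op 4 [order #4] limit_buy(price=99, qty=6): fills=none; bids=[#4:6@99 #1:1@97 #2:3@97 #3:2@95] asks=[-]
After op 5 [order #5] market_buy(qty=6): fills=none; bids=[#4:6@99 #1:1@97 #2:3@97 #3:2@95] asks=[-]
After op 6 [order #6] market_buy(qty=1): fills=none; bids=[#4:6@99 #1:1@97 #2:3@97 #3:2@95] asks=[-]
After op 7 [order #7] market_sell(qty=6): fills=#4x#7:6@99; bids=[#1:1@97 #2:3@97 #3:2@95] asks=[-]
After op 8 [order #8] market_buy(qty=5): fills=none; bids=[#1:1@97 #2:3@97 #3:2@95] asks=[-]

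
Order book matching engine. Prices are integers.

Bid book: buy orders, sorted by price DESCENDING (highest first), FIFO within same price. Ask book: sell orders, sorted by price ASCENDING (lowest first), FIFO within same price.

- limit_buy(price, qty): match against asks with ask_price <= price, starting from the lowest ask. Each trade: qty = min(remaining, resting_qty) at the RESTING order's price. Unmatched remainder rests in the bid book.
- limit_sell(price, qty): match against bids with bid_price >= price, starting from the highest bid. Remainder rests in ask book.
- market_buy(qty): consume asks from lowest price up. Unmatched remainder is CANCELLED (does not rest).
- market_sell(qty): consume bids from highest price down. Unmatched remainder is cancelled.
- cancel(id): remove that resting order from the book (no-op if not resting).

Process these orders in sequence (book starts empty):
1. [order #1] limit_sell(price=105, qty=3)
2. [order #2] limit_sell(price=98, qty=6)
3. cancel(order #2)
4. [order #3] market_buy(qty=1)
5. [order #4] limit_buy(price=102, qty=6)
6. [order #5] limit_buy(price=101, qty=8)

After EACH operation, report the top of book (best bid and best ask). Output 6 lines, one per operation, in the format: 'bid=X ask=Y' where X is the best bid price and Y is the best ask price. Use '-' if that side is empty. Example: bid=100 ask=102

After op 1 [order #1] limit_sell(price=105, qty=3): fills=none; bids=[-] asks=[#1:3@105]
After op 2 [order #2] limit_sell(price=98, qty=6): fills=none; bids=[-] asks=[#2:6@98 #1:3@105]
After op 3 cancel(order #2): fills=none; bids=[-] asks=[#1:3@105]
After op 4 [order #3] market_buy(qty=1): fills=#3x#1:1@105; bids=[-] asks=[#1:2@105]
After op 5 [order #4] limit_buy(price=102, qty=6): fills=none; bids=[#4:6@102] asks=[#1:2@105]
After op 6 [order #5] limit_buy(price=101, qty=8): fills=none; bids=[#4:6@102 #5:8@101] asks=[#1:2@105]

Answer: bid=- ask=105
bid=- ask=98
bid=- ask=105
bid=- ask=105
bid=102 ask=105
bid=102 ask=105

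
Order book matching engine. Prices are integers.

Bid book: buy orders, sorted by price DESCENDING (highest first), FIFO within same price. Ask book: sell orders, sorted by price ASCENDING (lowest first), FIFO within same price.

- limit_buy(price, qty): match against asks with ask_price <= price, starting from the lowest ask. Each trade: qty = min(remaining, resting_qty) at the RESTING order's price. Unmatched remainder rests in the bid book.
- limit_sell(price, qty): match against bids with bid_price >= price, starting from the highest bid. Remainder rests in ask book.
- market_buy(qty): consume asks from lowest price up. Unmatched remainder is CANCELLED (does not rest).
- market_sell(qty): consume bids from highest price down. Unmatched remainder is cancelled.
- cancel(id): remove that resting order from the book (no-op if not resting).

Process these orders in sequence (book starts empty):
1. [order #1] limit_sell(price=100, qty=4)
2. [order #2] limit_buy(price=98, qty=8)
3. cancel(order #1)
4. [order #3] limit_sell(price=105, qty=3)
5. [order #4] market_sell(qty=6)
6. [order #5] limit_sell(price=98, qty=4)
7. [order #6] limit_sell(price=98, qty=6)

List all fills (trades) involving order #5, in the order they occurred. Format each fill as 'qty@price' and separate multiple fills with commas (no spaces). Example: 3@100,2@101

After op 1 [order #1] limit_sell(price=100, qty=4): fills=none; bids=[-] asks=[#1:4@100]
After op 2 [order #2] limit_buy(price=98, qty=8): fills=none; bids=[#2:8@98] asks=[#1:4@100]
After op 3 cancel(order #1): fills=none; bids=[#2:8@98] asks=[-]
After op 4 [order #3] limit_sell(price=105, qty=3): fills=none; bids=[#2:8@98] asks=[#3:3@105]
After op 5 [order #4] market_sell(qty=6): fills=#2x#4:6@98; bids=[#2:2@98] asks=[#3:3@105]
After op 6 [order #5] limit_sell(price=98, qty=4): fills=#2x#5:2@98; bids=[-] asks=[#5:2@98 #3:3@105]
After op 7 [order #6] limit_sell(price=98, qty=6): fills=none; bids=[-] asks=[#5:2@98 #6:6@98 #3:3@105]

Answer: 2@98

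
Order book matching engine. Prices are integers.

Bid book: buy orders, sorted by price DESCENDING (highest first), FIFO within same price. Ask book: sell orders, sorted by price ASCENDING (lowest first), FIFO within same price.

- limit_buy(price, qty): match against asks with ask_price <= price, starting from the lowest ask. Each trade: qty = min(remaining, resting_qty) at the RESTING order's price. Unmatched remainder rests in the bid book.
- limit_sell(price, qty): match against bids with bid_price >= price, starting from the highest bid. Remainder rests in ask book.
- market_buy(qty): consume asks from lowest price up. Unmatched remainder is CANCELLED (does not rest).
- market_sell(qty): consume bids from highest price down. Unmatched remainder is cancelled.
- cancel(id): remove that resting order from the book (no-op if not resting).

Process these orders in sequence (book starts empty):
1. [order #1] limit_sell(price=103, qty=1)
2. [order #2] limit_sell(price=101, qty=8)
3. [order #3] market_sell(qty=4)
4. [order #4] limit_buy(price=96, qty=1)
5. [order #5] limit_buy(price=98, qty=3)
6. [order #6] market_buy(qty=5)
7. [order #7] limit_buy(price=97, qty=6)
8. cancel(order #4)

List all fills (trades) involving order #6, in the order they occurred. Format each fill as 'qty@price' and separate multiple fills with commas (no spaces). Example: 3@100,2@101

After op 1 [order #1] limit_sell(price=103, qty=1): fills=none; bids=[-] asks=[#1:1@103]
After op 2 [order #2] limit_sell(price=101, qty=8): fills=none; bids=[-] asks=[#2:8@101 #1:1@103]
After op 3 [order #3] market_sell(qty=4): fills=none; bids=[-] asks=[#2:8@101 #1:1@103]
After op 4 [order #4] limit_buy(price=96, qty=1): fills=none; bids=[#4:1@96] asks=[#2:8@101 #1:1@103]
After op 5 [order #5] limit_buy(price=98, qty=3): fills=none; bids=[#5:3@98 #4:1@96] asks=[#2:8@101 #1:1@103]
After op 6 [order #6] market_buy(qty=5): fills=#6x#2:5@101; bids=[#5:3@98 #4:1@96] asks=[#2:3@101 #1:1@103]
After op 7 [order #7] limit_buy(price=97, qty=6): fills=none; bids=[#5:3@98 #7:6@97 #4:1@96] asks=[#2:3@101 #1:1@103]
After op 8 cancel(order #4): fills=none; bids=[#5:3@98 #7:6@97] asks=[#2:3@101 #1:1@103]

Answer: 5@101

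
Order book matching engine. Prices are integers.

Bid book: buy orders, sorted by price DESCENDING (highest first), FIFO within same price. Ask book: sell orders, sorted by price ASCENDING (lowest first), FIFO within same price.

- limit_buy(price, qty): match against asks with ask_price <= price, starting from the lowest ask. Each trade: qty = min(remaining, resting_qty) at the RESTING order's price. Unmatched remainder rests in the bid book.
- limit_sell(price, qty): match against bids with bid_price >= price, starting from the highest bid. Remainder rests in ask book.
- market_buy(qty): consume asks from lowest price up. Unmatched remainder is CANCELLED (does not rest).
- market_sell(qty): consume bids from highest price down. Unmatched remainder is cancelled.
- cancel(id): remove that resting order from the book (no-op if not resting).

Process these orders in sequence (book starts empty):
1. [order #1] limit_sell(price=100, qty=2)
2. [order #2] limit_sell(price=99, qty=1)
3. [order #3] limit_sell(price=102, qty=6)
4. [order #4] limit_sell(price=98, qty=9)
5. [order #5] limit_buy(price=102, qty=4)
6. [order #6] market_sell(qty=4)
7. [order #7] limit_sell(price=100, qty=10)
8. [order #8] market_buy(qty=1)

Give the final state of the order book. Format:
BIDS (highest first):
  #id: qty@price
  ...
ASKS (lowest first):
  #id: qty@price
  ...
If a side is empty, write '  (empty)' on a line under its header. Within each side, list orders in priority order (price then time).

Answer: BIDS (highest first):
  (empty)
ASKS (lowest first):
  #4: 4@98
  #2: 1@99
  #1: 2@100
  #7: 10@100
  #3: 6@102

Derivation:
After op 1 [order #1] limit_sell(price=100, qty=2): fills=none; bids=[-] asks=[#1:2@100]
After op 2 [order #2] limit_sell(price=99, qty=1): fills=none; bids=[-] asks=[#2:1@99 #1:2@100]
After op 3 [order #3] limit_sell(price=102, qty=6): fills=none; bids=[-] asks=[#2:1@99 #1:2@100 #3:6@102]
After op 4 [order #4] limit_sell(price=98, qty=9): fills=none; bids=[-] asks=[#4:9@98 #2:1@99 #1:2@100 #3:6@102]
After op 5 [order #5] limit_buy(price=102, qty=4): fills=#5x#4:4@98; bids=[-] asks=[#4:5@98 #2:1@99 #1:2@100 #3:6@102]
After op 6 [order #6] market_sell(qty=4): fills=none; bids=[-] asks=[#4:5@98 #2:1@99 #1:2@100 #3:6@102]
After op 7 [order #7] limit_sell(price=100, qty=10): fills=none; bids=[-] asks=[#4:5@98 #2:1@99 #1:2@100 #7:10@100 #3:6@102]
After op 8 [order #8] market_buy(qty=1): fills=#8x#4:1@98; bids=[-] asks=[#4:4@98 #2:1@99 #1:2@100 #7:10@100 #3:6@102]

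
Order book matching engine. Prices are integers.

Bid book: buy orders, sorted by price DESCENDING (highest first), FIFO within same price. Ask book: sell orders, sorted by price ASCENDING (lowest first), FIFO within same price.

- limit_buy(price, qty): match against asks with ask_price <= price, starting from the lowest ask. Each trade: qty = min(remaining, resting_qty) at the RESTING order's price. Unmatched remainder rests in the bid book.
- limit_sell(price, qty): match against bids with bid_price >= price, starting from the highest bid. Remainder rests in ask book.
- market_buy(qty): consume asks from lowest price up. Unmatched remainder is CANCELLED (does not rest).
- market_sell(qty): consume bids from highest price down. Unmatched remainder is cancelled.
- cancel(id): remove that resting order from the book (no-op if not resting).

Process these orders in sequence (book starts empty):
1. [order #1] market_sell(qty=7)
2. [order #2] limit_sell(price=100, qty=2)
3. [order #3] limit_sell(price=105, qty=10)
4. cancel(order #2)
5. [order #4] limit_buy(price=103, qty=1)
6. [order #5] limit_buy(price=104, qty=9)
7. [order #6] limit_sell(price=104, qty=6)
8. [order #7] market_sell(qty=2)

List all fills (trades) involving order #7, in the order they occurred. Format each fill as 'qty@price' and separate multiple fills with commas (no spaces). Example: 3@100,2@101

Answer: 2@104

Derivation:
After op 1 [order #1] market_sell(qty=7): fills=none; bids=[-] asks=[-]
After op 2 [order #2] limit_sell(price=100, qty=2): fills=none; bids=[-] asks=[#2:2@100]
After op 3 [order #3] limit_sell(price=105, qty=10): fills=none; bids=[-] asks=[#2:2@100 #3:10@105]
After op 4 cancel(order #2): fills=none; bids=[-] asks=[#3:10@105]
After op 5 [order #4] limit_buy(price=103, qty=1): fills=none; bids=[#4:1@103] asks=[#3:10@105]
After op 6 [order #5] limit_buy(price=104, qty=9): fills=none; bids=[#5:9@104 #4:1@103] asks=[#3:10@105]
After op 7 [order #6] limit_sell(price=104, qty=6): fills=#5x#6:6@104; bids=[#5:3@104 #4:1@103] asks=[#3:10@105]
After op 8 [order #7] market_sell(qty=2): fills=#5x#7:2@104; bids=[#5:1@104 #4:1@103] asks=[#3:10@105]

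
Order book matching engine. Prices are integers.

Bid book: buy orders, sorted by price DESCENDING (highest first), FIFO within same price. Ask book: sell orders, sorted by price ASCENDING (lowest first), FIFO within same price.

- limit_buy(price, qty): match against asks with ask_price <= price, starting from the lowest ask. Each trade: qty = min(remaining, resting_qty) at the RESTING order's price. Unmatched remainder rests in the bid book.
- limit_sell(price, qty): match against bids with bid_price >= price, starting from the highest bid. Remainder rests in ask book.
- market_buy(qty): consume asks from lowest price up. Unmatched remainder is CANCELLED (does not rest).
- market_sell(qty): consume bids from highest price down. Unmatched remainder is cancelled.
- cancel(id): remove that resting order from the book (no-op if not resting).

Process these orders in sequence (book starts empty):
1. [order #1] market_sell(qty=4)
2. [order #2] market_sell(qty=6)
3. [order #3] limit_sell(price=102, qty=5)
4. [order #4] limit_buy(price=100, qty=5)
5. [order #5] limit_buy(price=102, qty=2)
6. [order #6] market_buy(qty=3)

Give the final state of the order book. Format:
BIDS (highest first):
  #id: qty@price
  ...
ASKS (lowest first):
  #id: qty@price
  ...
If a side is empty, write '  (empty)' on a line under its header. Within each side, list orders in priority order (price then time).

After op 1 [order #1] market_sell(qty=4): fills=none; bids=[-] asks=[-]
After op 2 [order #2] market_sell(qty=6): fills=none; bids=[-] asks=[-]
After op 3 [order #3] limit_sell(price=102, qty=5): fills=none; bids=[-] asks=[#3:5@102]
After op 4 [order #4] limit_buy(price=100, qty=5): fills=none; bids=[#4:5@100] asks=[#3:5@102]
After op 5 [order #5] limit_buy(price=102, qty=2): fills=#5x#3:2@102; bids=[#4:5@100] asks=[#3:3@102]
After op 6 [order #6] market_buy(qty=3): fills=#6x#3:3@102; bids=[#4:5@100] asks=[-]

Answer: BIDS (highest first):
  #4: 5@100
ASKS (lowest first):
  (empty)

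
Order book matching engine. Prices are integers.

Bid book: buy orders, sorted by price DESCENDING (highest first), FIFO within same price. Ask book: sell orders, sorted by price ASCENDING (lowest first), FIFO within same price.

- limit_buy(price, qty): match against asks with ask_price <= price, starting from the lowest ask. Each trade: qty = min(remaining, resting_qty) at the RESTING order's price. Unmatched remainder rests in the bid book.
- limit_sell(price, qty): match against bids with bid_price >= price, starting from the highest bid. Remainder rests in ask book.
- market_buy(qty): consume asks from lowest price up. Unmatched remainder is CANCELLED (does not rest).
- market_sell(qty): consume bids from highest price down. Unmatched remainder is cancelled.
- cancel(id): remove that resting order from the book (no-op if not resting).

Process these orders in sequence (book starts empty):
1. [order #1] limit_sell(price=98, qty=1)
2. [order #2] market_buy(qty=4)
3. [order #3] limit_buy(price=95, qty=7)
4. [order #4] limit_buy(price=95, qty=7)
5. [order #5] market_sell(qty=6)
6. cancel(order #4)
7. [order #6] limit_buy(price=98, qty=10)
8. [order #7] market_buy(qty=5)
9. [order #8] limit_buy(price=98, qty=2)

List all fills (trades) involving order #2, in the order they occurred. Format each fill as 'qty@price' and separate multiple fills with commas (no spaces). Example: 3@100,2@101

Answer: 1@98

Derivation:
After op 1 [order #1] limit_sell(price=98, qty=1): fills=none; bids=[-] asks=[#1:1@98]
After op 2 [order #2] market_buy(qty=4): fills=#2x#1:1@98; bids=[-] asks=[-]
After op 3 [order #3] limit_buy(price=95, qty=7): fills=none; bids=[#3:7@95] asks=[-]
After op 4 [order #4] limit_buy(price=95, qty=7): fills=none; bids=[#3:7@95 #4:7@95] asks=[-]
After op 5 [order #5] market_sell(qty=6): fills=#3x#5:6@95; bids=[#3:1@95 #4:7@95] asks=[-]
After op 6 cancel(order #4): fills=none; bids=[#3:1@95] asks=[-]
After op 7 [order #6] limit_buy(price=98, qty=10): fills=none; bids=[#6:10@98 #3:1@95] asks=[-]
After op 8 [order #7] market_buy(qty=5): fills=none; bids=[#6:10@98 #3:1@95] asks=[-]
After op 9 [order #8] limit_buy(price=98, qty=2): fills=none; bids=[#6:10@98 #8:2@98 #3:1@95] asks=[-]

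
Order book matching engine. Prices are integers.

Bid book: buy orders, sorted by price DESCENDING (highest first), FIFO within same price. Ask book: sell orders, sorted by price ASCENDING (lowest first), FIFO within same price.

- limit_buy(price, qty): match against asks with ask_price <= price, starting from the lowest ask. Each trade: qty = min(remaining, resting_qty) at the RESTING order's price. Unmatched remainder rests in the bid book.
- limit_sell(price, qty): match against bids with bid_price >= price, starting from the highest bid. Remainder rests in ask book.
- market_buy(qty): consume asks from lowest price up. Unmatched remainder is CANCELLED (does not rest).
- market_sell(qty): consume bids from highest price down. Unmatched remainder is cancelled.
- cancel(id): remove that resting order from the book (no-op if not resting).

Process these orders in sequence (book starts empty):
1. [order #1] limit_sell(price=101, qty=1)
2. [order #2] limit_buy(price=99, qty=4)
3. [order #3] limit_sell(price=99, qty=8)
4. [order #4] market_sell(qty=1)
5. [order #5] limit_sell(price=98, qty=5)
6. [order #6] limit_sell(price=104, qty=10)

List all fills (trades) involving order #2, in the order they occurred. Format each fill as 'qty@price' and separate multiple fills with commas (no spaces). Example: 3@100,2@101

Answer: 4@99

Derivation:
After op 1 [order #1] limit_sell(price=101, qty=1): fills=none; bids=[-] asks=[#1:1@101]
After op 2 [order #2] limit_buy(price=99, qty=4): fills=none; bids=[#2:4@99] asks=[#1:1@101]
After op 3 [order #3] limit_sell(price=99, qty=8): fills=#2x#3:4@99; bids=[-] asks=[#3:4@99 #1:1@101]
After op 4 [order #4] market_sell(qty=1): fills=none; bids=[-] asks=[#3:4@99 #1:1@101]
After op 5 [order #5] limit_sell(price=98, qty=5): fills=none; bids=[-] asks=[#5:5@98 #3:4@99 #1:1@101]
After op 6 [order #6] limit_sell(price=104, qty=10): fills=none; bids=[-] asks=[#5:5@98 #3:4@99 #1:1@101 #6:10@104]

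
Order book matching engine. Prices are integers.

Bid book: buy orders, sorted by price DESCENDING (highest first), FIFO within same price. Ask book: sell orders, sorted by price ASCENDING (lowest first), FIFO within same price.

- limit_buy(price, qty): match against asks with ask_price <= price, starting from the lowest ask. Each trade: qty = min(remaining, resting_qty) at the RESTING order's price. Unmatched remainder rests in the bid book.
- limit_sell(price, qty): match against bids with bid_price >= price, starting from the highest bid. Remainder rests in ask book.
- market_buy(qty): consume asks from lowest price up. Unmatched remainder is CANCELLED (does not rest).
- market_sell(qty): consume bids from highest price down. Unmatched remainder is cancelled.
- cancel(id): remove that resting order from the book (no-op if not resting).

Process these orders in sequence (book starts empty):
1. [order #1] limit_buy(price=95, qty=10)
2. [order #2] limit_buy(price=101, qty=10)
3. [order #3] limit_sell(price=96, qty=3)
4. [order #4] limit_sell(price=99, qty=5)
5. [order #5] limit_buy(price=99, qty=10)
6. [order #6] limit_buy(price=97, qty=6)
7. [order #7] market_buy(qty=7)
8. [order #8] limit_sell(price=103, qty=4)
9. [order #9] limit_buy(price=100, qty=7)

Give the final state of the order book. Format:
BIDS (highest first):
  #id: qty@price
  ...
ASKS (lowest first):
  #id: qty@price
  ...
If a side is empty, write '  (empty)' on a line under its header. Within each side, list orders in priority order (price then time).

Answer: BIDS (highest first):
  #2: 2@101
  #9: 7@100
  #5: 10@99
  #6: 6@97
  #1: 10@95
ASKS (lowest first):
  #8: 4@103

Derivation:
After op 1 [order #1] limit_buy(price=95, qty=10): fills=none; bids=[#1:10@95] asks=[-]
After op 2 [order #2] limit_buy(price=101, qty=10): fills=none; bids=[#2:10@101 #1:10@95] asks=[-]
After op 3 [order #3] limit_sell(price=96, qty=3): fills=#2x#3:3@101; bids=[#2:7@101 #1:10@95] asks=[-]
After op 4 [order #4] limit_sell(price=99, qty=5): fills=#2x#4:5@101; bids=[#2:2@101 #1:10@95] asks=[-]
After op 5 [order #5] limit_buy(price=99, qty=10): fills=none; bids=[#2:2@101 #5:10@99 #1:10@95] asks=[-]
After op 6 [order #6] limit_buy(price=97, qty=6): fills=none; bids=[#2:2@101 #5:10@99 #6:6@97 #1:10@95] asks=[-]
After op 7 [order #7] market_buy(qty=7): fills=none; bids=[#2:2@101 #5:10@99 #6:6@97 #1:10@95] asks=[-]
After op 8 [order #8] limit_sell(price=103, qty=4): fills=none; bids=[#2:2@101 #5:10@99 #6:6@97 #1:10@95] asks=[#8:4@103]
After op 9 [order #9] limit_buy(price=100, qty=7): fills=none; bids=[#2:2@101 #9:7@100 #5:10@99 #6:6@97 #1:10@95] asks=[#8:4@103]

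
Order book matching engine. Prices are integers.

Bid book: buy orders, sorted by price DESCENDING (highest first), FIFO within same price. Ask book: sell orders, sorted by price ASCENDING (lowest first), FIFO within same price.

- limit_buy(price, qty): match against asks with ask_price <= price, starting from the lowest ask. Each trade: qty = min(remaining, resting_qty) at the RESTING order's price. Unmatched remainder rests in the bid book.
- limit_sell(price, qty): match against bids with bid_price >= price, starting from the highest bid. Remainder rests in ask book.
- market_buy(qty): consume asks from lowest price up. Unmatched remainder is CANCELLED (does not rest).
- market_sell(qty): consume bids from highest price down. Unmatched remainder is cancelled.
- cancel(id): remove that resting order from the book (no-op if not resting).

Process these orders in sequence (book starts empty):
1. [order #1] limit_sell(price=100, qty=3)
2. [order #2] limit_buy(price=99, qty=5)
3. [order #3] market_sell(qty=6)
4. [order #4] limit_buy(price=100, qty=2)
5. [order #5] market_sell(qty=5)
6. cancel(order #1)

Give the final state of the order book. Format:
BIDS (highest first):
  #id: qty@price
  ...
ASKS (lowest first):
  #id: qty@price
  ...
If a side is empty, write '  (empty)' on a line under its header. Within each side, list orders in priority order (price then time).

Answer: BIDS (highest first):
  (empty)
ASKS (lowest first):
  (empty)

Derivation:
After op 1 [order #1] limit_sell(price=100, qty=3): fills=none; bids=[-] asks=[#1:3@100]
After op 2 [order #2] limit_buy(price=99, qty=5): fills=none; bids=[#2:5@99] asks=[#1:3@100]
After op 3 [order #3] market_sell(qty=6): fills=#2x#3:5@99; bids=[-] asks=[#1:3@100]
After op 4 [order #4] limit_buy(price=100, qty=2): fills=#4x#1:2@100; bids=[-] asks=[#1:1@100]
After op 5 [order #5] market_sell(qty=5): fills=none; bids=[-] asks=[#1:1@100]
After op 6 cancel(order #1): fills=none; bids=[-] asks=[-]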